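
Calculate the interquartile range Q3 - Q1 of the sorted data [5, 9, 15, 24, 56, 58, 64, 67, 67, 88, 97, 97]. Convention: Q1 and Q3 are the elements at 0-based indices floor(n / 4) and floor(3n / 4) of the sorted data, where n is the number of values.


The data has n = 12 elements.
Q1 index = floor(12 / 4) = floor(3) = 3; Q3 index = floor(3 * 12 / 4) = floor(9) = 9
Q1 = element at index 3 = 24
Q3 = element at index 9 = 88
IQR = 88 - 24 = 64
Final answer: 64


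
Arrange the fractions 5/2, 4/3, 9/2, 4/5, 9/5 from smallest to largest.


Convert to decimal for comparison:
  5/2 = 2.5
  4/3 = 1.3333
  9/2 = 4.5
  4/5 = 0.8
  9/5 = 1.8
Decimals in increasing order: 0.8 < 1.3333 < 1.8 < 2.5 < 4.5
Writing each back as its fraction gives the sorted order.
Final answer: 4/5, 4/3, 9/5, 5/2, 9/2


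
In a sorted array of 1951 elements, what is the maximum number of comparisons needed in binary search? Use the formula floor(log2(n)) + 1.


Binary search halves the search space each step.
Maximum comparisons = floor(log2(1951)) + 1
log2(1951) = 10.93
floor(log2(1951)) = 10, so 10 + 1 = 11
Final answer: 11


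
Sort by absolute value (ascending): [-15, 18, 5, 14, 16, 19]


Compute absolute values:
  |-15| = 15
  |18| = 18
  |5| = 5
  |14| = 14
  |16| = 16
  |19| = 19
Absolute values in increasing order: 5 < 14 < 15 < 16 < 18 < 19
Listing the original numbers in that order gives the answer.
Final answer: [5, 14, -15, 16, 18, 19]


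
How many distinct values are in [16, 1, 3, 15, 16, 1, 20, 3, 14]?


List all unique values:
Distinct values: [1, 3, 14, 15, 16, 20]
Count = 6
Final answer: 6


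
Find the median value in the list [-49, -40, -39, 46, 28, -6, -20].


First, sort the list: [-49, -40, -39, -20, -6, 28, 46]
The list has 7 elements (odd count).
The middle index is 3 (0-based), and the element there is -20.
Final answer: -20


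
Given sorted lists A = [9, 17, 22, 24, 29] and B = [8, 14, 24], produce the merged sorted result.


List A: [9, 17, 22, 24, 29]
List B: [8, 14, 24]
Repeatedly compare the front elements and take the smaller:
  9 vs 8 -> take 8
  9 vs 14 -> take 9
  17 vs 14 -> take 14
  17 vs 24 -> take 17
  22 vs 24 -> take 22
  24 vs 24 -> take 24
  29 vs 24 -> take 24
  B is exhausted; append the rest of A: [29]
Final answer: [8, 9, 14, 17, 22, 24, 24, 29]


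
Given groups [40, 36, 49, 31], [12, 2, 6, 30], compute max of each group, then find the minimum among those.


Find max of each group:
  Group 1: [40, 36, 49, 31] -> max = 49
  Group 2: [12, 2, 6, 30] -> max = 30
Maxes: [49, 30]
Minimum of maxes = 30
Final answer: 30


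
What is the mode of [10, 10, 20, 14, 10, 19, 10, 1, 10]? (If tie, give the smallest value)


Count the frequency of each value:
  1 appears 1 time(s)
  10 appears 5 time(s)
  14 appears 1 time(s)
  19 appears 1 time(s)
  20 appears 1 time(s)
Maximum frequency is 5.
Only 10 reaches that frequency, so it is the mode.
Final answer: 10


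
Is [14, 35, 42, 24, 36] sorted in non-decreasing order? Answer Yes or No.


Check consecutive pairs:
  14 <= 35? True
  35 <= 42? True
  42 <= 24? False
  24 <= 36? True
1 consecutive pair(s) are out of order, so the list is not sorted.
Final answer: No


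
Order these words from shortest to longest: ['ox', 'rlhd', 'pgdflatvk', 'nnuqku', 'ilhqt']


Compute lengths:
  'ox' has length 2
  'rlhd' has length 4
  'pgdflatvk' has length 9
  'nnuqku' has length 6
  'ilhqt' has length 5
Lengths in increasing order: 2 < 4 < 5 < 6 < 9
Listing the words in that order gives the answer.
Final answer: ['ox', 'rlhd', 'ilhqt', 'nnuqku', 'pgdflatvk']


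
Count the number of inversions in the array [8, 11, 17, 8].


For each element, count the later elements that are smaller than it:
  8 (index 0): smaller elements after it = [] -> 0
  11 (index 1): smaller elements after it = [8] -> 1
  17 (index 2): smaller elements after it = [8] -> 1
Total inversions = 0 + 1 + 1 = 2
Final answer: 2


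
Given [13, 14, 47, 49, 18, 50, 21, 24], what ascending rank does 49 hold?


Sort ascending: [13, 14, 18, 21, 24, 47, 49, 50]
Find 49 in the sorted list.
49 is at position 7 (1-indexed).
Final answer: 7


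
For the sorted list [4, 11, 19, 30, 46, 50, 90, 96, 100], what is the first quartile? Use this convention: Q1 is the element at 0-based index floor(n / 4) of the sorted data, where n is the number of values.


The list has n = 9 elements.
Q1 index = floor(9 / 4) = floor(2.25) = 2
Counting from index 0 in the sorted data, the element at index 2 is 19.
Final answer: 19


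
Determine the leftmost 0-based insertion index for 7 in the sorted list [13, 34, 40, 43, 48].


List is sorted: [13, 34, 40, 43, 48]
We need the leftmost position where 7 can be inserted, i.e. the first index whose element is >= 7 (or the end of the list if none is).
Binary search with low=0, high=5 (0-based indices):
  low=0, high=5, mid=2: a[2]=40 >= 7, so high = 2
  low=0, high=2, mid=1: a[1]=34 >= 7, so high = 1
  low=0, high=1, mid=0: a[0]=13 >= 7, so high = 0
Now low = high = 0, so the insertion index is 0.
Final answer: 0


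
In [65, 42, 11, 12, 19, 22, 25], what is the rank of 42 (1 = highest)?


Sort descending: [65, 42, 25, 22, 19, 12, 11]
Find 42 in the sorted list.
42 is at position 2.
Final answer: 2


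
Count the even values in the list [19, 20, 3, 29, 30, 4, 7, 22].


Check each element:
  19 is odd
  20 is even
  3 is odd
  29 is odd
  30 is even
  4 is even
  7 is odd
  22 is even
Evens: [20, 30, 4, 22]
Count of evens = 4
Final answer: 4


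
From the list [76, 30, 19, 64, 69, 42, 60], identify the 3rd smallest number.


Sort ascending: [19, 30, 42, 60, 64, 69, 76]
The 3rd element (1-indexed) is at index 2.
Value = 42
Final answer: 42


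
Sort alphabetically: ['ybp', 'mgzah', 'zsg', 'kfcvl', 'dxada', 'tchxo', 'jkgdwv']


Compare strings character by character (the first differing letter decides):
  'dxada' < 'jkgdwv' since 'd' < 'j' at position 1
  'jkgdwv' < 'kfcvl' since 'j' < 'k' at position 1
  'kfcvl' < 'mgzah' since 'k' < 'm' at position 1
  'mgzah' < 'tchxo' since 'm' < 't' at position 1
  'tchxo' < 'ybp' since 't' < 'y' at position 1
  'ybp' < 'zsg' since 'y' < 'z' at position 1
Chaining these comparisons gives the alphabetical order.
Final answer: ['dxada', 'jkgdwv', 'kfcvl', 'mgzah', 'tchxo', 'ybp', 'zsg']


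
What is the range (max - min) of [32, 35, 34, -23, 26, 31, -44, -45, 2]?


Maximum value: 35
Minimum value: -45
Range = 35 - (-45) = 80
Final answer: 80


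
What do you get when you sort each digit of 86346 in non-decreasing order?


The number 86346 has digits: 8, 6, 3, 4, 6
Sorted: 3, 4, 6, 6, 8
Joining the sorted digits gives the result.
Final answer: 34668


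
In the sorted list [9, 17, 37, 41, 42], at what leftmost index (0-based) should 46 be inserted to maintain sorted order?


List is sorted: [9, 17, 37, 41, 42]
We need the leftmost position where 46 can be inserted, i.e. the first index whose element is >= 46 (or the end of the list if none is).
Binary search with low=0, high=5 (0-based indices):
  low=0, high=5, mid=2: a[2]=37 < 46, so low = 3
  low=3, high=5, mid=4: a[4]=42 < 46, so low = 5
Now low = high = 5, so the insertion index is 5.
Final answer: 5


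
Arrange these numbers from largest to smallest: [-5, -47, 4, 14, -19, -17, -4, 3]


Original list: [-5, -47, 4, 14, -19, -17, -4, 3]
Repeatedly take the largest remaining element:
  Remaining [-5, -47, 4, 14, -19, -17, -4, 3] -> largest is 14
  Remaining [-5, -47, 4, -19, -17, -4, 3] -> largest is 4
  Remaining [-5, -47, -19, -17, -4, 3] -> largest is 3
  Remaining [-5, -47, -19, -17, -4] -> largest is -4
  Remaining [-5, -47, -19, -17] -> largest is -5
  Remaining [-47, -19, -17] -> largest is -17
  Remaining [-47, -19] -> largest is -19
  Remaining [-47] -> largest is -47
Collecting the picks in order gives the descending list.
Final answer: [14, 4, 3, -4, -5, -17, -19, -47]


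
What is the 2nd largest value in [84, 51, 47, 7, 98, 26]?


Sort descending: [98, 84, 51, 47, 26, 7]
The 2nd element (1-indexed) is at index 1.
Value = 84
Final answer: 84


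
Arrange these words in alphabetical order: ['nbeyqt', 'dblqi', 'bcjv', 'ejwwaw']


Compare strings character by character (the first differing letter decides):
  'bcjv' < 'dblqi' since 'b' < 'd' at position 1
  'dblqi' < 'ejwwaw' since 'd' < 'e' at position 1
  'ejwwaw' < 'nbeyqt' since 'e' < 'n' at position 1
Chaining these comparisons gives the alphabetical order.
Final answer: ['bcjv', 'dblqi', 'ejwwaw', 'nbeyqt']


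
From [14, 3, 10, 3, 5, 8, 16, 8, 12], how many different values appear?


List all unique values:
Distinct values: [3, 5, 8, 10, 12, 14, 16]
Count = 7
Final answer: 7


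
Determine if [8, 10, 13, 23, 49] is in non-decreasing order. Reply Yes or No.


Check consecutive pairs:
  8 <= 10? True
  10 <= 13? True
  13 <= 23? True
  23 <= 49? True
Every consecutive pair is in order, so the list is non-decreasing.
Final answer: Yes


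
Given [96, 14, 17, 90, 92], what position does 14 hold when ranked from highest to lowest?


Sort descending: [96, 92, 90, 17, 14]
Find 14 in the sorted list.
14 is at position 5.
Final answer: 5


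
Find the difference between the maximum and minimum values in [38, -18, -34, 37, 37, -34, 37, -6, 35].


Maximum value: 38
Minimum value: -34
Range = 38 - (-34) = 72
Final answer: 72


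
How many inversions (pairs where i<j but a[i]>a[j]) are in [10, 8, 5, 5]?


For each element, count the later elements that are smaller than it:
  10 (index 0): smaller elements after it = [8, 5, 5] -> 3
  8 (index 1): smaller elements after it = [5, 5] -> 2
  5 (index 2): smaller elements after it = [] -> 0
Total inversions = 3 + 2 + 0 = 5
Final answer: 5


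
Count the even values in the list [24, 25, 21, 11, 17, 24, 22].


Check each element:
  24 is even
  25 is odd
  21 is odd
  11 is odd
  17 is odd
  24 is even
  22 is even
Evens: [24, 24, 22]
Count of evens = 3
Final answer: 3


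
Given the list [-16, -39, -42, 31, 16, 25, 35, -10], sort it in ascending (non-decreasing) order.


Original list: [-16, -39, -42, 31, 16, 25, 35, -10]
Repeatedly take the smallest remaining element:
  Remaining [-16, -39, -42, 31, 16, 25, 35, -10] -> smallest is -42
  Remaining [-16, -39, 31, 16, 25, 35, -10] -> smallest is -39
  Remaining [-16, 31, 16, 25, 35, -10] -> smallest is -16
  Remaining [31, 16, 25, 35, -10] -> smallest is -10
  Remaining [31, 16, 25, 35] -> smallest is 16
  Remaining [31, 25, 35] -> smallest is 25
  Remaining [31, 35] -> smallest is 31
  Remaining [35] -> smallest is 35
Collecting the picks in order gives the sorted list.
Final answer: [-42, -39, -16, -10, 16, 25, 31, 35]


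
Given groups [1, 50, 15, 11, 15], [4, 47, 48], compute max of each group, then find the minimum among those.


Find max of each group:
  Group 1: [1, 50, 15, 11, 15] -> max = 50
  Group 2: [4, 47, 48] -> max = 48
Maxes: [50, 48]
Minimum of maxes = 48
Final answer: 48


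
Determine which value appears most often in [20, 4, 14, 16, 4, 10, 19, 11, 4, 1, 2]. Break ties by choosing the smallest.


Count the frequency of each value:
  1 appears 1 time(s)
  2 appears 1 time(s)
  4 appears 3 time(s)
  10 appears 1 time(s)
  11 appears 1 time(s)
  14 appears 1 time(s)
  16 appears 1 time(s)
  19 appears 1 time(s)
  20 appears 1 time(s)
Maximum frequency is 3.
Only 4 reaches that frequency, so it is the mode.
Final answer: 4


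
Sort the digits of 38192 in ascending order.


The number 38192 has digits: 3, 8, 1, 9, 2
Sorted: 1, 2, 3, 8, 9
Joining the sorted digits gives the result.
Final answer: 12389


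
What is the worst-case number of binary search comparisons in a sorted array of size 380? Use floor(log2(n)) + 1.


Binary search halves the search space each step.
Maximum comparisons = floor(log2(380)) + 1
log2(380) = 8.5699
floor(log2(380)) = 8, so 8 + 1 = 9
Final answer: 9


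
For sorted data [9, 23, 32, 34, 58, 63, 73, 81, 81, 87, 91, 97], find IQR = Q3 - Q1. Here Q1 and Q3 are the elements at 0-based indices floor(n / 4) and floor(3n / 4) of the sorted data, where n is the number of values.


The data has n = 12 elements.
Q1 index = floor(12 / 4) = floor(3) = 3; Q3 index = floor(3 * 12 / 4) = floor(9) = 9
Q1 = element at index 3 = 34
Q3 = element at index 9 = 87
IQR = 87 - 34 = 53
Final answer: 53


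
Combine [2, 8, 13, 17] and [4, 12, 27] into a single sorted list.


List A: [2, 8, 13, 17]
List B: [4, 12, 27]
Repeatedly compare the front elements and take the smaller:
  2 vs 4 -> take 2
  8 vs 4 -> take 4
  8 vs 12 -> take 8
  13 vs 12 -> take 12
  13 vs 27 -> take 13
  17 vs 27 -> take 17
  A is exhausted; append the rest of B: [27]
Final answer: [2, 4, 8, 12, 13, 17, 27]


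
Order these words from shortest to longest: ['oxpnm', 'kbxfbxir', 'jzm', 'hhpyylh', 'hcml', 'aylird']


Compute lengths:
  'oxpnm' has length 5
  'kbxfbxir' has length 8
  'jzm' has length 3
  'hhpyylh' has length 7
  'hcml' has length 4
  'aylird' has length 6
Lengths in increasing order: 3 < 4 < 5 < 6 < 7 < 8
Listing the words in that order gives the answer.
Final answer: ['jzm', 'hcml', 'oxpnm', 'aylird', 'hhpyylh', 'kbxfbxir']


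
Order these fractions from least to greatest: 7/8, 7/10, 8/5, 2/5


Convert to decimal for comparison:
  7/8 = 0.875
  7/10 = 0.7
  8/5 = 1.6
  2/5 = 0.4
Decimals in increasing order: 0.4 < 0.7 < 0.875 < 1.6
Writing each back as its fraction gives the sorted order.
Final answer: 2/5, 7/10, 7/8, 8/5


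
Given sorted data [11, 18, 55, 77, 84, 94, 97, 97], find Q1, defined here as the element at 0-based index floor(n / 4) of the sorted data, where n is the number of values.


The list has n = 8 elements.
Q1 index = floor(8 / 4) = floor(2) = 2
Counting from index 0 in the sorted data, the element at index 2 is 55.
Final answer: 55


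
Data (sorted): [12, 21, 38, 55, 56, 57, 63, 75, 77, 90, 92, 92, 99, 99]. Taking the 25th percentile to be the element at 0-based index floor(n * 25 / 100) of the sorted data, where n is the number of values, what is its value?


The dataset has n = 14 elements.
Index = floor(14 * 25 / 100) = floor(350 / 100) = floor(3.5) = 3
Counting from index 0 in the sorted data, the element at index 3 is 55.
Final answer: 55


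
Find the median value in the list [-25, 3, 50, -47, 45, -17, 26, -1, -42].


First, sort the list: [-47, -42, -25, -17, -1, 3, 26, 45, 50]
The list has 9 elements (odd count).
The middle index is 4 (0-based), and the element there is -1.
Final answer: -1


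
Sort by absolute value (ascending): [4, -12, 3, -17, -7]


Compute absolute values:
  |4| = 4
  |-12| = 12
  |3| = 3
  |-17| = 17
  |-7| = 7
Absolute values in increasing order: 3 < 4 < 7 < 12 < 17
Listing the original numbers in that order gives the answer.
Final answer: [3, 4, -7, -12, -17]


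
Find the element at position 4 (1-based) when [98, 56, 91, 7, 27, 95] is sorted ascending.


Sort ascending: [7, 27, 56, 91, 95, 98]
The 4th element (1-indexed) is at index 3.
Value = 91
Final answer: 91


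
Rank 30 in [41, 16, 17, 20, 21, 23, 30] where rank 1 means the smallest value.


Sort ascending: [16, 17, 20, 21, 23, 30, 41]
Find 30 in the sorted list.
30 is at position 6 (1-indexed).
Final answer: 6


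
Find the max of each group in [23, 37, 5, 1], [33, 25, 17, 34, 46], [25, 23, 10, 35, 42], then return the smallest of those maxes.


Find max of each group:
  Group 1: [23, 37, 5, 1] -> max = 37
  Group 2: [33, 25, 17, 34, 46] -> max = 46
  Group 3: [25, 23, 10, 35, 42] -> max = 42
Maxes: [37, 46, 42]
Minimum of maxes = 37
Final answer: 37


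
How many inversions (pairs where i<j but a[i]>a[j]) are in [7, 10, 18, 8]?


For each element, count the later elements that are smaller than it:
  7 (index 0): smaller elements after it = [] -> 0
  10 (index 1): smaller elements after it = [8] -> 1
  18 (index 2): smaller elements after it = [8] -> 1
Total inversions = 0 + 1 + 1 = 2
Final answer: 2


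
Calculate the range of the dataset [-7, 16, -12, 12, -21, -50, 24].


Maximum value: 24
Minimum value: -50
Range = 24 - (-50) = 74
Final answer: 74


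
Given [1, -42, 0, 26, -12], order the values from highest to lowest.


Original list: [1, -42, 0, 26, -12]
Repeatedly take the largest remaining element:
  Remaining [1, -42, 0, 26, -12] -> largest is 26
  Remaining [1, -42, 0, -12] -> largest is 1
  Remaining [-42, 0, -12] -> largest is 0
  Remaining [-42, -12] -> largest is -12
  Remaining [-42] -> largest is -42
Collecting the picks in order gives the descending list.
Final answer: [26, 1, 0, -12, -42]


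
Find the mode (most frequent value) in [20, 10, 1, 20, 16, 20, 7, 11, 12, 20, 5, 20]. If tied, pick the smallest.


Count the frequency of each value:
  1 appears 1 time(s)
  5 appears 1 time(s)
  7 appears 1 time(s)
  10 appears 1 time(s)
  11 appears 1 time(s)
  12 appears 1 time(s)
  16 appears 1 time(s)
  20 appears 5 time(s)
Maximum frequency is 5.
Only 20 reaches that frequency, so it is the mode.
Final answer: 20


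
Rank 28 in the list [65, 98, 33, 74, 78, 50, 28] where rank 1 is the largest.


Sort descending: [98, 78, 74, 65, 50, 33, 28]
Find 28 in the sorted list.
28 is at position 7.
Final answer: 7


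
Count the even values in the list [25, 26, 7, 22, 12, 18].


Check each element:
  25 is odd
  26 is even
  7 is odd
  22 is even
  12 is even
  18 is even
Evens: [26, 22, 12, 18]
Count of evens = 4
Final answer: 4


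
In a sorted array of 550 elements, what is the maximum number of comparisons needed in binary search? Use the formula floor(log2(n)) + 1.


Binary search halves the search space each step.
Maximum comparisons = floor(log2(550)) + 1
log2(550) = 9.1033
floor(log2(550)) = 9, so 9 + 1 = 10
Final answer: 10


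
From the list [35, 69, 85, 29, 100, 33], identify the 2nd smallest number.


Sort ascending: [29, 33, 35, 69, 85, 100]
The 2nd element (1-indexed) is at index 1.
Value = 33
Final answer: 33


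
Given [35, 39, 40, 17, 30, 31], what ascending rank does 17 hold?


Sort ascending: [17, 30, 31, 35, 39, 40]
Find 17 in the sorted list.
17 is at position 1 (1-indexed).
Final answer: 1


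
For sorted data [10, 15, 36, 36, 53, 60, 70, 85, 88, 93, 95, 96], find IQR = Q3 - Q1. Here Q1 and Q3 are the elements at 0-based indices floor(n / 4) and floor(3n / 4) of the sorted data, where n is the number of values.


The data has n = 12 elements.
Q1 index = floor(12 / 4) = floor(3) = 3; Q3 index = floor(3 * 12 / 4) = floor(9) = 9
Q1 = element at index 3 = 36
Q3 = element at index 9 = 93
IQR = 93 - 36 = 57
Final answer: 57


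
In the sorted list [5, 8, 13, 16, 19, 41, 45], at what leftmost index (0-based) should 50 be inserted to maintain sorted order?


List is sorted: [5, 8, 13, 16, 19, 41, 45]
We need the leftmost position where 50 can be inserted, i.e. the first index whose element is >= 50 (or the end of the list if none is).
Binary search with low=0, high=7 (0-based indices):
  low=0, high=7, mid=3: a[3]=16 < 50, so low = 4
  low=4, high=7, mid=5: a[5]=41 < 50, so low = 6
  low=6, high=7, mid=6: a[6]=45 < 50, so low = 7
Now low = high = 7, so the insertion index is 7.
Final answer: 7


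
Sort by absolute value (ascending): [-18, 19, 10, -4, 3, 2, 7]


Compute absolute values:
  |-18| = 18
  |19| = 19
  |10| = 10
  |-4| = 4
  |3| = 3
  |2| = 2
  |7| = 7
Absolute values in increasing order: 2 < 3 < 4 < 7 < 10 < 18 < 19
Listing the original numbers in that order gives the answer.
Final answer: [2, 3, -4, 7, 10, -18, 19]


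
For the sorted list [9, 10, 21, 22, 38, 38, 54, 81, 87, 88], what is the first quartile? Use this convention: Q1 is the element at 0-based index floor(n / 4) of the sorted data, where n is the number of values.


The list has n = 10 elements.
Q1 index = floor(10 / 4) = floor(2.5) = 2
Counting from index 0 in the sorted data, the element at index 2 is 21.
Final answer: 21


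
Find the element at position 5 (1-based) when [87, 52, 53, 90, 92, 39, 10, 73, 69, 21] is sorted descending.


Sort descending: [92, 90, 87, 73, 69, 53, 52, 39, 21, 10]
The 5th element (1-indexed) is at index 4.
Value = 69
Final answer: 69


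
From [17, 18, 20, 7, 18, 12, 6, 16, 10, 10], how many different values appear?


List all unique values:
Distinct values: [6, 7, 10, 12, 16, 17, 18, 20]
Count = 8
Final answer: 8


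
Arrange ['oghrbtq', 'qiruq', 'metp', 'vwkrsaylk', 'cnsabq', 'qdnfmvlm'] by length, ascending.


Compute lengths:
  'oghrbtq' has length 7
  'qiruq' has length 5
  'metp' has length 4
  'vwkrsaylk' has length 9
  'cnsabq' has length 6
  'qdnfmvlm' has length 8
Lengths in increasing order: 4 < 5 < 6 < 7 < 8 < 9
Listing the words in that order gives the answer.
Final answer: ['metp', 'qiruq', 'cnsabq', 'oghrbtq', 'qdnfmvlm', 'vwkrsaylk']


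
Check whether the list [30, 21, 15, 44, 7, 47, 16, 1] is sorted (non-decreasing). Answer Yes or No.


Check consecutive pairs:
  30 <= 21? False
  21 <= 15? False
  15 <= 44? True
  44 <= 7? False
  7 <= 47? True
  47 <= 16? False
  16 <= 1? False
5 consecutive pair(s) are out of order, so the list is not sorted.
Final answer: No


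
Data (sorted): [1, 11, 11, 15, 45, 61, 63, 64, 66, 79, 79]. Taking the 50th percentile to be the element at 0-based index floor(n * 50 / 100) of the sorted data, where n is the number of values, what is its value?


The dataset has n = 11 elements.
Index = floor(11 * 50 / 100) = floor(550 / 100) = floor(5.5) = 5
Counting from index 0 in the sorted data, the element at index 5 is 61.
Final answer: 61


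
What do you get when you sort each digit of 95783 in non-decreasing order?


The number 95783 has digits: 9, 5, 7, 8, 3
Sorted: 3, 5, 7, 8, 9
Joining the sorted digits gives the result.
Final answer: 35789


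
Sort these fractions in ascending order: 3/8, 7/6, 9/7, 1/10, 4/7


Convert to decimal for comparison:
  3/8 = 0.375
  7/6 = 1.1667
  9/7 = 1.2857
  1/10 = 0.1
  4/7 = 0.5714
Decimals in increasing order: 0.1 < 0.375 < 0.5714 < 1.1667 < 1.2857
Writing each back as its fraction gives the sorted order.
Final answer: 1/10, 3/8, 4/7, 7/6, 9/7


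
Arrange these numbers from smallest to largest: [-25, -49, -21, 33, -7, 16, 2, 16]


Original list: [-25, -49, -21, 33, -7, 16, 2, 16]
Repeatedly take the smallest remaining element:
  Remaining [-25, -49, -21, 33, -7, 16, 2, 16] -> smallest is -49
  Remaining [-25, -21, 33, -7, 16, 2, 16] -> smallest is -25
  Remaining [-21, 33, -7, 16, 2, 16] -> smallest is -21
  Remaining [33, -7, 16, 2, 16] -> smallest is -7
  Remaining [33, 16, 2, 16] -> smallest is 2
  Remaining [33, 16, 16] -> smallest is 16
  Remaining [33, 16] -> smallest is 16
  Remaining [33] -> smallest is 33
Collecting the picks in order gives the sorted list.
Final answer: [-49, -25, -21, -7, 2, 16, 16, 33]


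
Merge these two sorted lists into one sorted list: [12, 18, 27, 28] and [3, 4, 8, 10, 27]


List A: [12, 18, 27, 28]
List B: [3, 4, 8, 10, 27]
Repeatedly compare the front elements and take the smaller:
  12 vs 3 -> take 3
  12 vs 4 -> take 4
  12 vs 8 -> take 8
  12 vs 10 -> take 10
  12 vs 27 -> take 12
  18 vs 27 -> take 18
  27 vs 27 -> take 27
  28 vs 27 -> take 27
  B is exhausted; append the rest of A: [28]
Final answer: [3, 4, 8, 10, 12, 18, 27, 27, 28]


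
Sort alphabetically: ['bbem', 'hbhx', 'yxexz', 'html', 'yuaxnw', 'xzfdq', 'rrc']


Compare strings character by character (the first differing letter decides):
  'bbem' < 'hbhx' since 'b' < 'h' at position 1
  'hbhx' < 'html' since 'b' < 't' at position 2
  'html' < 'rrc' since 'h' < 'r' at position 1
  'rrc' < 'xzfdq' since 'r' < 'x' at position 1
  'xzfdq' < 'yuaxnw' since 'x' < 'y' at position 1
  'yuaxnw' < 'yxexz' since 'u' < 'x' at position 2
Chaining these comparisons gives the alphabetical order.
Final answer: ['bbem', 'hbhx', 'html', 'rrc', 'xzfdq', 'yuaxnw', 'yxexz']


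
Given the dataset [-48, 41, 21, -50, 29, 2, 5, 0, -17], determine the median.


First, sort the list: [-50, -48, -17, 0, 2, 5, 21, 29, 41]
The list has 9 elements (odd count).
The middle index is 4 (0-based), and the element there is 2.
Final answer: 2


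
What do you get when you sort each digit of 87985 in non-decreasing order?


The number 87985 has digits: 8, 7, 9, 8, 5
Sorted: 5, 7, 8, 8, 9
Joining the sorted digits gives the result.
Final answer: 57889


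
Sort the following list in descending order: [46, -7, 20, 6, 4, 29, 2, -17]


Original list: [46, -7, 20, 6, 4, 29, 2, -17]
Repeatedly take the largest remaining element:
  Remaining [46, -7, 20, 6, 4, 29, 2, -17] -> largest is 46
  Remaining [-7, 20, 6, 4, 29, 2, -17] -> largest is 29
  Remaining [-7, 20, 6, 4, 2, -17] -> largest is 20
  Remaining [-7, 6, 4, 2, -17] -> largest is 6
  Remaining [-7, 4, 2, -17] -> largest is 4
  Remaining [-7, 2, -17] -> largest is 2
  Remaining [-7, -17] -> largest is -7
  Remaining [-17] -> largest is -17
Collecting the picks in order gives the descending list.
Final answer: [46, 29, 20, 6, 4, 2, -7, -17]


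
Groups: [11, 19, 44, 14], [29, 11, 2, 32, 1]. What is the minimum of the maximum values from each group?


Find max of each group:
  Group 1: [11, 19, 44, 14] -> max = 44
  Group 2: [29, 11, 2, 32, 1] -> max = 32
Maxes: [44, 32]
Minimum of maxes = 32
Final answer: 32


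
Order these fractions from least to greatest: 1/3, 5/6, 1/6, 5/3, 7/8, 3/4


Convert to decimal for comparison:
  1/3 = 0.3333
  5/6 = 0.8333
  1/6 = 0.1667
  5/3 = 1.6667
  7/8 = 0.875
  3/4 = 0.75
Decimals in increasing order: 0.1667 < 0.3333 < 0.75 < 0.8333 < 0.875 < 1.6667
Writing each back as its fraction gives the sorted order.
Final answer: 1/6, 1/3, 3/4, 5/6, 7/8, 5/3


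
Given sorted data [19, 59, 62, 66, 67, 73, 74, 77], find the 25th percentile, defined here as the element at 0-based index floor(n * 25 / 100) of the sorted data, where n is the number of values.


The dataset has n = 8 elements.
Index = floor(8 * 25 / 100) = floor(200 / 100) = floor(2) = 2
Counting from index 0 in the sorted data, the element at index 2 is 62.
Final answer: 62


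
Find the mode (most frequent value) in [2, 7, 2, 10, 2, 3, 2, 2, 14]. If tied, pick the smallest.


Count the frequency of each value:
  2 appears 5 time(s)
  3 appears 1 time(s)
  7 appears 1 time(s)
  10 appears 1 time(s)
  14 appears 1 time(s)
Maximum frequency is 5.
Only 2 reaches that frequency, so it is the mode.
Final answer: 2


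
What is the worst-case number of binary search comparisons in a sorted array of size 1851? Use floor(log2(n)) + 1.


Binary search halves the search space each step.
Maximum comparisons = floor(log2(1851)) + 1
log2(1851) = 10.8541
floor(log2(1851)) = 10, so 10 + 1 = 11
Final answer: 11


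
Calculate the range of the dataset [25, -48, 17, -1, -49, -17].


Maximum value: 25
Minimum value: -49
Range = 25 - (-49) = 74
Final answer: 74


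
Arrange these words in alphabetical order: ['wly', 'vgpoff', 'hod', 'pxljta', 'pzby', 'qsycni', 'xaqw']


Compare strings character by character (the first differing letter decides):
  'hod' < 'pxljta' since 'h' < 'p' at position 1
  'pxljta' < 'pzby' since 'x' < 'z' at position 2
  'pzby' < 'qsycni' since 'p' < 'q' at position 1
  'qsycni' < 'vgpoff' since 'q' < 'v' at position 1
  'vgpoff' < 'wly' since 'v' < 'w' at position 1
  'wly' < 'xaqw' since 'w' < 'x' at position 1
Chaining these comparisons gives the alphabetical order.
Final answer: ['hod', 'pxljta', 'pzby', 'qsycni', 'vgpoff', 'wly', 'xaqw']


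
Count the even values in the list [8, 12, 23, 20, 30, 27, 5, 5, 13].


Check each element:
  8 is even
  12 is even
  23 is odd
  20 is even
  30 is even
  27 is odd
  5 is odd
  5 is odd
  13 is odd
Evens: [8, 12, 20, 30]
Count of evens = 4
Final answer: 4


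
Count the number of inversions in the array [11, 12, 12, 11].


For each element, count the later elements that are smaller than it:
  11 (index 0): smaller elements after it = [] -> 0
  12 (index 1): smaller elements after it = [11] -> 1
  12 (index 2): smaller elements after it = [11] -> 1
Total inversions = 0 + 1 + 1 = 2
Final answer: 2


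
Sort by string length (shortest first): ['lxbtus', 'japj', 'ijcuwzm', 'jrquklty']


Compute lengths:
  'lxbtus' has length 6
  'japj' has length 4
  'ijcuwzm' has length 7
  'jrquklty' has length 8
Lengths in increasing order: 4 < 6 < 7 < 8
Listing the words in that order gives the answer.
Final answer: ['japj', 'lxbtus', 'ijcuwzm', 'jrquklty']


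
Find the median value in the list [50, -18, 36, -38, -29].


First, sort the list: [-38, -29, -18, 36, 50]
The list has 5 elements (odd count).
The middle index is 2 (0-based), and the element there is -18.
Final answer: -18


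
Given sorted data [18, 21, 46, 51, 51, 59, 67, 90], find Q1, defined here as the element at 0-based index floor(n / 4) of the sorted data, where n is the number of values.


The list has n = 8 elements.
Q1 index = floor(8 / 4) = floor(2) = 2
Counting from index 0 in the sorted data, the element at index 2 is 46.
Final answer: 46


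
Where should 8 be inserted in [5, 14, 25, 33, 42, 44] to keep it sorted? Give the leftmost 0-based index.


List is sorted: [5, 14, 25, 33, 42, 44]
We need the leftmost position where 8 can be inserted, i.e. the first index whose element is >= 8 (or the end of the list if none is).
Binary search with low=0, high=6 (0-based indices):
  low=0, high=6, mid=3: a[3]=33 >= 8, so high = 3
  low=0, high=3, mid=1: a[1]=14 >= 8, so high = 1
  low=0, high=1, mid=0: a[0]=5 < 8, so low = 1
Now low = high = 1, so the insertion index is 1.
Final answer: 1


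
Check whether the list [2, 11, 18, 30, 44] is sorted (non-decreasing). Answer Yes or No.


Check consecutive pairs:
  2 <= 11? True
  11 <= 18? True
  18 <= 30? True
  30 <= 44? True
Every consecutive pair is in order, so the list is non-decreasing.
Final answer: Yes


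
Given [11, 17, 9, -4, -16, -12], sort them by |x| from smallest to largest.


Compute absolute values:
  |11| = 11
  |17| = 17
  |9| = 9
  |-4| = 4
  |-16| = 16
  |-12| = 12
Absolute values in increasing order: 4 < 9 < 11 < 12 < 16 < 17
Listing the original numbers in that order gives the answer.
Final answer: [-4, 9, 11, -12, -16, 17]


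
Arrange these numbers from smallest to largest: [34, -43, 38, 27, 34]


Original list: [34, -43, 38, 27, 34]
Repeatedly take the smallest remaining element:
  Remaining [34, -43, 38, 27, 34] -> smallest is -43
  Remaining [34, 38, 27, 34] -> smallest is 27
  Remaining [34, 38, 34] -> smallest is 34
  Remaining [38, 34] -> smallest is 34
  Remaining [38] -> smallest is 38
Collecting the picks in order gives the sorted list.
Final answer: [-43, 27, 34, 34, 38]


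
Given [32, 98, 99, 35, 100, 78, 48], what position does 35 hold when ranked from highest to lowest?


Sort descending: [100, 99, 98, 78, 48, 35, 32]
Find 35 in the sorted list.
35 is at position 6.
Final answer: 6


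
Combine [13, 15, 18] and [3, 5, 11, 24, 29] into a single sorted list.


List A: [13, 15, 18]
List B: [3, 5, 11, 24, 29]
Repeatedly compare the front elements and take the smaller:
  13 vs 3 -> take 3
  13 vs 5 -> take 5
  13 vs 11 -> take 11
  13 vs 24 -> take 13
  15 vs 24 -> take 15
  18 vs 24 -> take 18
  A is exhausted; append the rest of B: [24, 29]
Final answer: [3, 5, 11, 13, 15, 18, 24, 29]


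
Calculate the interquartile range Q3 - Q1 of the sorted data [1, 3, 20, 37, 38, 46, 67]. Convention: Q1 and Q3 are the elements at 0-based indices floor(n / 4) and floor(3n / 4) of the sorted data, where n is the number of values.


The data has n = 7 elements.
Q1 index = floor(7 / 4) = floor(1.75) = 1; Q3 index = floor(3 * 7 / 4) = floor(5.25) = 5
Q1 = element at index 1 = 3
Q3 = element at index 5 = 46
IQR = 46 - 3 = 43
Final answer: 43


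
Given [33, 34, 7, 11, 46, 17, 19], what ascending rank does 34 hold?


Sort ascending: [7, 11, 17, 19, 33, 34, 46]
Find 34 in the sorted list.
34 is at position 6 (1-indexed).
Final answer: 6


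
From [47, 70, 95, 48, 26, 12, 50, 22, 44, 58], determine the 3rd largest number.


Sort descending: [95, 70, 58, 50, 48, 47, 44, 26, 22, 12]
The 3rd element (1-indexed) is at index 2.
Value = 58
Final answer: 58


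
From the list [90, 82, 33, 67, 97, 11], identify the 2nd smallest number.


Sort ascending: [11, 33, 67, 82, 90, 97]
The 2nd element (1-indexed) is at index 1.
Value = 33
Final answer: 33


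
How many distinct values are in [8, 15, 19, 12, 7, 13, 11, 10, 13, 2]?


List all unique values:
Distinct values: [2, 7, 8, 10, 11, 12, 13, 15, 19]
Count = 9
Final answer: 9


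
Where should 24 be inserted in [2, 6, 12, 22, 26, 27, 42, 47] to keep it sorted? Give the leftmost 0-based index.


List is sorted: [2, 6, 12, 22, 26, 27, 42, 47]
We need the leftmost position where 24 can be inserted, i.e. the first index whose element is >= 24 (or the end of the list if none is).
Binary search with low=0, high=8 (0-based indices):
  low=0, high=8, mid=4: a[4]=26 >= 24, so high = 4
  low=0, high=4, mid=2: a[2]=12 < 24, so low = 3
  low=3, high=4, mid=3: a[3]=22 < 24, so low = 4
Now low = high = 4, so the insertion index is 4.
Final answer: 4


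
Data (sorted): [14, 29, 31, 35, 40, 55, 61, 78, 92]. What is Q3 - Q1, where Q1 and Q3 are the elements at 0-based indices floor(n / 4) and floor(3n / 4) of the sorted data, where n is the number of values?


The data has n = 9 elements.
Q1 index = floor(9 / 4) = floor(2.25) = 2; Q3 index = floor(3 * 9 / 4) = floor(6.75) = 6
Q1 = element at index 2 = 31
Q3 = element at index 6 = 61
IQR = 61 - 31 = 30
Final answer: 30


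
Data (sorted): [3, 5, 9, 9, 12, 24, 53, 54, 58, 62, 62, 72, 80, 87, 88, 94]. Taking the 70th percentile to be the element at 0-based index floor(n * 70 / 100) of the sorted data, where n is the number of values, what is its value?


The dataset has n = 16 elements.
Index = floor(16 * 70 / 100) = floor(1120 / 100) = floor(11.2) = 11
Counting from index 0 in the sorted data, the element at index 11 is 72.
Final answer: 72


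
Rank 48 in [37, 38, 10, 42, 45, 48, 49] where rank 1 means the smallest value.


Sort ascending: [10, 37, 38, 42, 45, 48, 49]
Find 48 in the sorted list.
48 is at position 6 (1-indexed).
Final answer: 6


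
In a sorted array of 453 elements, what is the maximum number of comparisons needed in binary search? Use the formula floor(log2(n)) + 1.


Binary search halves the search space each step.
Maximum comparisons = floor(log2(453)) + 1
log2(453) = 8.8234
floor(log2(453)) = 8, so 8 + 1 = 9
Final answer: 9


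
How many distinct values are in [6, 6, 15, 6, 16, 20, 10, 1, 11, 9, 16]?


List all unique values:
Distinct values: [1, 6, 9, 10, 11, 15, 16, 20]
Count = 8
Final answer: 8


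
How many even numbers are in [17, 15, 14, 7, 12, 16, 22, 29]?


Check each element:
  17 is odd
  15 is odd
  14 is even
  7 is odd
  12 is even
  16 is even
  22 is even
  29 is odd
Evens: [14, 12, 16, 22]
Count of evens = 4
Final answer: 4


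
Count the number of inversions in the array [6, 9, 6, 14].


For each element, count the later elements that are smaller than it:
  6 (index 0): smaller elements after it = [] -> 0
  9 (index 1): smaller elements after it = [6] -> 1
  6 (index 2): smaller elements after it = [] -> 0
Total inversions = 0 + 1 + 0 = 1
Final answer: 1


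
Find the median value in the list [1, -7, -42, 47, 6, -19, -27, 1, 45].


First, sort the list: [-42, -27, -19, -7, 1, 1, 6, 45, 47]
The list has 9 elements (odd count).
The middle index is 4 (0-based), and the element there is 1.
Final answer: 1


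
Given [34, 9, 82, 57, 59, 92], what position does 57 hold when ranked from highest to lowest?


Sort descending: [92, 82, 59, 57, 34, 9]
Find 57 in the sorted list.
57 is at position 4.
Final answer: 4


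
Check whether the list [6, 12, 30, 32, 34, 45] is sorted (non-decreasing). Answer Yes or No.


Check consecutive pairs:
  6 <= 12? True
  12 <= 30? True
  30 <= 32? True
  32 <= 34? True
  34 <= 45? True
Every consecutive pair is in order, so the list is non-decreasing.
Final answer: Yes


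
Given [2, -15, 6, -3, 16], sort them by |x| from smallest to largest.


Compute absolute values:
  |2| = 2
  |-15| = 15
  |6| = 6
  |-3| = 3
  |16| = 16
Absolute values in increasing order: 2 < 3 < 6 < 15 < 16
Listing the original numbers in that order gives the answer.
Final answer: [2, -3, 6, -15, 16]


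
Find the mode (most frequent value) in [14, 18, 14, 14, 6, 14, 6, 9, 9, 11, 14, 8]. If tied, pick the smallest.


Count the frequency of each value:
  6 appears 2 time(s)
  8 appears 1 time(s)
  9 appears 2 time(s)
  11 appears 1 time(s)
  14 appears 5 time(s)
  18 appears 1 time(s)
Maximum frequency is 5.
Only 14 reaches that frequency, so it is the mode.
Final answer: 14


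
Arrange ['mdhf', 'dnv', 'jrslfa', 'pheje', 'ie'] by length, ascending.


Compute lengths:
  'mdhf' has length 4
  'dnv' has length 3
  'jrslfa' has length 6
  'pheje' has length 5
  'ie' has length 2
Lengths in increasing order: 2 < 3 < 4 < 5 < 6
Listing the words in that order gives the answer.
Final answer: ['ie', 'dnv', 'mdhf', 'pheje', 'jrslfa']


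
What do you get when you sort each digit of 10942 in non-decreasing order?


The number 10942 has digits: 1, 0, 9, 4, 2
Sorted: 0, 1, 2, 4, 9
Joining the sorted digits gives the result.
Final answer: 01249


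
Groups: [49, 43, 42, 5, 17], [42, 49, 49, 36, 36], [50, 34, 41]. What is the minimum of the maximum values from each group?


Find max of each group:
  Group 1: [49, 43, 42, 5, 17] -> max = 49
  Group 2: [42, 49, 49, 36, 36] -> max = 49
  Group 3: [50, 34, 41] -> max = 50
Maxes: [49, 49, 50]
Minimum of maxes = 49
Final answer: 49


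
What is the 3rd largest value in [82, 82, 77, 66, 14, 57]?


Sort descending: [82, 82, 77, 66, 57, 14]
The 3rd element (1-indexed) is at index 2.
Value = 77
Final answer: 77


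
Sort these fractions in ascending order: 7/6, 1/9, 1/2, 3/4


Convert to decimal for comparison:
  7/6 = 1.1667
  1/9 = 0.1111
  1/2 = 0.5
  3/4 = 0.75
Decimals in increasing order: 0.1111 < 0.5 < 0.75 < 1.1667
Writing each back as its fraction gives the sorted order.
Final answer: 1/9, 1/2, 3/4, 7/6


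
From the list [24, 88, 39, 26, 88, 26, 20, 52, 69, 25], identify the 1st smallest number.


Sort ascending: [20, 24, 25, 26, 26, 39, 52, 69, 88, 88]
The 1st element (1-indexed) is at index 0.
Value = 20
Final answer: 20


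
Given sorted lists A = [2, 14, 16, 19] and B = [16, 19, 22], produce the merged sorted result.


List A: [2, 14, 16, 19]
List B: [16, 19, 22]
Repeatedly compare the front elements and take the smaller:
  2 vs 16 -> take 2
  14 vs 16 -> take 14
  16 vs 16 -> take 16
  19 vs 16 -> take 16
  19 vs 19 -> take 19
  A is exhausted; append the rest of B: [19, 22]
Final answer: [2, 14, 16, 16, 19, 19, 22]


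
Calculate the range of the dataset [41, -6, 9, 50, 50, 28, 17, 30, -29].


Maximum value: 50
Minimum value: -29
Range = 50 - (-29) = 79
Final answer: 79


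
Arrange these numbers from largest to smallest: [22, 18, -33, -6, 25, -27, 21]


Original list: [22, 18, -33, -6, 25, -27, 21]
Repeatedly take the largest remaining element:
  Remaining [22, 18, -33, -6, 25, -27, 21] -> largest is 25
  Remaining [22, 18, -33, -6, -27, 21] -> largest is 22
  Remaining [18, -33, -6, -27, 21] -> largest is 21
  Remaining [18, -33, -6, -27] -> largest is 18
  Remaining [-33, -6, -27] -> largest is -6
  Remaining [-33, -27] -> largest is -27
  Remaining [-33] -> largest is -33
Collecting the picks in order gives the descending list.
Final answer: [25, 22, 21, 18, -6, -27, -33]


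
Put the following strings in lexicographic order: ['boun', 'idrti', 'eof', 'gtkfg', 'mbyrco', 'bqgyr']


Compare strings character by character (the first differing letter decides):
  'boun' < 'bqgyr' since 'o' < 'q' at position 2
  'bqgyr' < 'eof' since 'b' < 'e' at position 1
  'eof' < 'gtkfg' since 'e' < 'g' at position 1
  'gtkfg' < 'idrti' since 'g' < 'i' at position 1
  'idrti' < 'mbyrco' since 'i' < 'm' at position 1
Chaining these comparisons gives the alphabetical order.
Final answer: ['boun', 'bqgyr', 'eof', 'gtkfg', 'idrti', 'mbyrco']
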